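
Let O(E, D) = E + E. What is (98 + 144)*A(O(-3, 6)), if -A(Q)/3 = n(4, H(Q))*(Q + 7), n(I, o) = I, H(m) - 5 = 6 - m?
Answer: -2904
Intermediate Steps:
O(E, D) = 2*E
H(m) = 11 - m (H(m) = 5 + (6 - m) = 11 - m)
A(Q) = -84 - 12*Q (A(Q) = -12*(Q + 7) = -12*(7 + Q) = -3*(28 + 4*Q) = -84 - 12*Q)
(98 + 144)*A(O(-3, 6)) = (98 + 144)*(-84 - 24*(-3)) = 242*(-84 - 12*(-6)) = 242*(-84 + 72) = 242*(-12) = -2904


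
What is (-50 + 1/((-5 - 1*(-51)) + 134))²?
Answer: 80982001/32400 ≈ 2499.4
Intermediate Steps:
(-50 + 1/((-5 - 1*(-51)) + 134))² = (-50 + 1/((-5 + 51) + 134))² = (-50 + 1/(46 + 134))² = (-50 + 1/180)² = (-8999/180)² = 80982001/32400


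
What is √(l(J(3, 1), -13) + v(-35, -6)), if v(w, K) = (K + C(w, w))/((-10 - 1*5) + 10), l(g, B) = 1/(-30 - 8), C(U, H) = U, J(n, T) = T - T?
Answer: √295070/190 ≈ 2.8590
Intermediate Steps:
J(n, T) = 0
l(g, B) = -1/38 (l(g, B) = 1/(-38) = -1/38)
v(w, K) = -K/5 - w/5 (v(w, K) = (K + w)/((-10 - 1*5) + 10) = (K + w)/((-10 - 5) + 10) = (K + w)/(-15 + 10) = (K + w)/(-5) = (K + w)*(-⅕) = -K/5 - w/5)
√(l(J(3, 1), -13) + v(-35, -6)) = √(-1/38 + (-⅕*(-6) - ⅕*(-35))) = √(-1/38 + (6/5 + 7)) = √(-1/38 + 41/5) = √(1553/190) = √295070/190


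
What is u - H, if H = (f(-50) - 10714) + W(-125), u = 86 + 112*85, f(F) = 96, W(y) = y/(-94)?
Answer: 1900931/94 ≈ 20223.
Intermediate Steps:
W(y) = -y/94 (W(y) = y*(-1/94) = -y/94)
u = 9606 (u = 86 + 9520 = 9606)
H = -997967/94 (H = (96 - 10714) - 1/94*(-125) = -10618 + 125/94 = -997967/94 ≈ -10617.)
u - H = 9606 - 1*(-997967/94) = 9606 + 997967/94 = 1900931/94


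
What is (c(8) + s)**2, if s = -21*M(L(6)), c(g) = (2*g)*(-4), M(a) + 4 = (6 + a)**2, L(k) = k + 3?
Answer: 22137025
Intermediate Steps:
L(k) = 3 + k
M(a) = -4 + (6 + a)**2
c(g) = -8*g
s = -4641 (s = -21*(-4 + (6 + (3 + 6))**2) = -21*(-4 + (6 + 9)**2) = -21*(-4 + 15**2) = -21*(-4 + 225) = -21*221 = -4641)
(c(8) + s)**2 = (-8*8 - 4641)**2 = (-64 - 4641)**2 = (-4705)**2 = 22137025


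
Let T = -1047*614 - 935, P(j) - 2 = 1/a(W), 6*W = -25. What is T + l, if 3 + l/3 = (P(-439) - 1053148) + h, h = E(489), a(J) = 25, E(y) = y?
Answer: -95044322/25 ≈ -3.8018e+6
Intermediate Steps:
W = -25/6 (W = (⅙)*(-25) = -25/6 ≈ -4.1667)
h = 489
P(j) = 51/25 (P(j) = 2 + 1/25 = 51/25)
T = -643793 (T = -642858 - 935 = -643793)
l = -78949497/25 (l = -9 + 3*((51/25 - 1053148) + 489) = -9 + 3*(-26328649/25 + 489) = -9 + 3*(-26316424/25) = -9 - 78949272/25 = -78949497/25 ≈ -3.1580e+6)
T + l = -643793 - 78949497/25 = -95044322/25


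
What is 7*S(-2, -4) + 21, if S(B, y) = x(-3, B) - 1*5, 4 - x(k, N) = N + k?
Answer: 49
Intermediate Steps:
x(k, N) = 4 - N - k (x(k, N) = 4 - (N + k) = 4 + (-N - k) = 4 - N - k)
S(B, y) = 2 - B (S(B, y) = (4 - B - 1*(-3)) - 1*5 = (4 - B + 3) - 5 = (7 - B) - 5 = 2 - B)
7*S(-2, -4) + 21 = 7*(2 - 1*(-2)) + 21 = 7*(2 + 2) + 21 = 7*4 + 21 = 28 + 21 = 49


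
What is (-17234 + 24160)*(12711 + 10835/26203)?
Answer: 2306892465568/26203 ≈ 8.8039e+7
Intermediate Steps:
(-17234 + 24160)*(12711 + 10835/26203) = 6926*(12711 + 10835*(1/26203)) = 6926*(12711 + 10835/26203) = 6926*(333077168/26203) = 2306892465568/26203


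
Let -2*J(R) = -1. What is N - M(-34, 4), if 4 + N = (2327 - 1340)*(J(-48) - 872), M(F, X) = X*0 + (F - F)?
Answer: -1720349/2 ≈ -8.6017e+5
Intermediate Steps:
J(R) = ½ (J(R) = -½*(-1) = ½)
M(F, X) = 0 (M(F, X) = 0 + 0 = 0)
N = -1720349/2 (N = -4 + (2327 - 1340)*(½ - 872) = -4 + 987*(-1743/2) = -4 - 1720341/2 = -1720349/2 ≈ -8.6017e+5)
N - M(-34, 4) = -1720349/2 - 1*0 = -1720349/2 + 0 = -1720349/2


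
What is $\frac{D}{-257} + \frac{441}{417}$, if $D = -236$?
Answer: $\frac{70583}{35723} \approx 1.9758$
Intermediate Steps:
$\frac{D}{-257} + \frac{441}{417} = - \frac{236}{-257} + \frac{441}{417} = \left(-236\right) \left(- \frac{1}{257}\right) + 441 \cdot \frac{1}{417} = \frac{236}{257} + \frac{147}{139} = \frac{70583}{35723}$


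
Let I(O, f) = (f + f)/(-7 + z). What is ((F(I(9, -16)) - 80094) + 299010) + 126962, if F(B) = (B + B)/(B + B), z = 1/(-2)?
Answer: 345879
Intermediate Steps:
z = -½ ≈ -0.50000
I(O, f) = -4*f/15 (I(O, f) = (f + f)/(-7 - ½) = (2*f)/(-15/2) = (2*f)*(-2/15) = -4*f/15)
F(B) = 1 (F(B) = (2*B)/((2*B)) = (2*B)*(1/(2*B)) = 1)
((F(I(9, -16)) - 80094) + 299010) + 126962 = ((1 - 80094) + 299010) + 126962 = (-80093 + 299010) + 126962 = 218917 + 126962 = 345879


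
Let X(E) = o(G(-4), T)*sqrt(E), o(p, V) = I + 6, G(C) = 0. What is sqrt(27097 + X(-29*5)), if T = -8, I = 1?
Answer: sqrt(27097 + 7*I*sqrt(145)) ≈ 164.61 + 0.256*I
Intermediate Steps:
o(p, V) = 7 (o(p, V) = 1 + 6 = 7)
X(E) = 7*sqrt(E)
sqrt(27097 + X(-29*5)) = sqrt(27097 + 7*sqrt(-29*5)) = sqrt(27097 + 7*sqrt(-145)) = sqrt(27097 + 7*(I*sqrt(145))) = sqrt(27097 + 7*I*sqrt(145))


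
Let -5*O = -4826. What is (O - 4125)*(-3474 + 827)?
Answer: 41819953/5 ≈ 8.3640e+6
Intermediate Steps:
O = 4826/5 (O = -1/5*(-4826) = 4826/5 ≈ 965.20)
(O - 4125)*(-3474 + 827) = (4826/5 - 4125)*(-3474 + 827) = -15799/5*(-2647) = 41819953/5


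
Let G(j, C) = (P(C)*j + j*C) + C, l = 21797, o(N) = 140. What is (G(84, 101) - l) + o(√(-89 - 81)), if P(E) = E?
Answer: -4588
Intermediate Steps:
G(j, C) = C + 2*C*j (G(j, C) = (C*j + j*C) + C = (C*j + C*j) + C = 2*C*j + C = C + 2*C*j)
(G(84, 101) - l) + o(√(-89 - 81)) = (101*(1 + 2*84) - 1*21797) + 140 = (101*(1 + 168) - 21797) + 140 = (101*169 - 21797) + 140 = (17069 - 21797) + 140 = -4728 + 140 = -4588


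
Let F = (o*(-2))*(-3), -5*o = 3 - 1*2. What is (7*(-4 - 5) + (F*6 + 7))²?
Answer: 99856/25 ≈ 3994.2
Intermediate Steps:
o = -⅕ (o = -(3 - 1*2)/5 = -(3 - 2)/5 = -⅕*1 = -⅕ ≈ -0.20000)
F = -6/5 (F = -⅕*(-2)*(-3) = (⅖)*(-3) = -6/5 ≈ -1.2000)
(7*(-4 - 5) + (F*6 + 7))² = (7*(-4 - 5) + (-6/5*6 + 7))² = (7*(-9) + (-36/5 + 7))² = (-63 - ⅕)² = (-316/5)² = 99856/25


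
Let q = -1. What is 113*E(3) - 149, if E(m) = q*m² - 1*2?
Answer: -1392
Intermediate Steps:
E(m) = -2 - m² (E(m) = -m² - 1*2 = -m² - 2 = -2 - m²)
113*E(3) - 149 = 113*(-2 - 1*3²) - 149 = 113*(-2 - 1*9) - 149 = 113*(-2 - 9) - 149 = 113*(-11) - 149 = -1243 - 149 = -1392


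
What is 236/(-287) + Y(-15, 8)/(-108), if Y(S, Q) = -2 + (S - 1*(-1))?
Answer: -5224/7749 ≈ -0.67415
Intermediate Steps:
Y(S, Q) = -1 + S (Y(S, Q) = -2 + (S + 1) = -2 + (1 + S) = -1 + S)
236/(-287) + Y(-15, 8)/(-108) = 236/(-287) + (-1 - 15)/(-108) = 236*(-1/287) - 16*(-1/108) = -236/287 + 4/27 = -5224/7749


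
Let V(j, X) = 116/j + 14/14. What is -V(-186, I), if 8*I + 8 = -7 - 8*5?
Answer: -35/93 ≈ -0.37634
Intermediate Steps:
I = -55/8 (I = -1 + (-7 - 8*5)/8 = -1 + (-7 - 40)/8 = -1 + (⅛)*(-47) = -1 - 47/8 = -55/8 ≈ -6.8750)
V(j, X) = 1 + 116/j (V(j, X) = 116/j + 14*(1/14) = 116/j + 1 = 1 + 116/j)
-V(-186, I) = -(116 - 186)/(-186) = -(-1)*(-70)/186 = -1*35/93 = -35/93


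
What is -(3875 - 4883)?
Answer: 1008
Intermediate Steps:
-(3875 - 4883) = -1*(-1008) = 1008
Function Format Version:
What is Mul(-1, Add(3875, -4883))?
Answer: 1008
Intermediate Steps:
Mul(-1, Add(3875, -4883)) = Mul(-1, -1008) = 1008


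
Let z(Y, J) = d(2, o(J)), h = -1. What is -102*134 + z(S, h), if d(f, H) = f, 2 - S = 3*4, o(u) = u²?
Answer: -13666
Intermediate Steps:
S = -10 (S = 2 - 3*4 = 2 - 1*12 = 2 - 12 = -10)
z(Y, J) = 2
-102*134 + z(S, h) = -102*134 + 2 = -13668 + 2 = -13666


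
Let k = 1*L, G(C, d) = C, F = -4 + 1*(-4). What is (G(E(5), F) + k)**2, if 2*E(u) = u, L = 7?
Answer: 361/4 ≈ 90.250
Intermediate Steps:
E(u) = u/2
F = -8 (F = -4 - 4 = -8)
k = 7 (k = 1*7 = 7)
(G(E(5), F) + k)**2 = ((1/2)*5 + 7)**2 = (5/2 + 7)**2 = (19/2)**2 = 361/4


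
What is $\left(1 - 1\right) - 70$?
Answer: $-70$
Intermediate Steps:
$\left(1 - 1\right) - 70 = 0 - 70 = -70$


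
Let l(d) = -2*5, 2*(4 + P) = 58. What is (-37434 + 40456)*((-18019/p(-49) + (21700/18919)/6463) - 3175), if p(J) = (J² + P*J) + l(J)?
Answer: -687302254638139523/71285448751 ≈ -9.6416e+6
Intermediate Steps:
P = 25 (P = -4 + (½)*58 = -4 + 29 = 25)
l(d) = -10
p(J) = -10 + J² + 25*J (p(J) = (J² + 25*J) - 10 = -10 + J² + 25*J)
(-37434 + 40456)*((-18019/p(-49) + (21700/18919)/6463) - 3175) = (-37434 + 40456)*((-18019/(-10 + (-49)² + 25*(-49)) + (21700/18919)/6463) - 3175) = 3022*((-18019/(-10 + 2401 - 1225) + (21700*(1/18919))*(1/6463)) - 3175) = 3022*((-18019/1166 + (21700/18919)*(1/6463)) - 3175) = 3022*((-18019*1/1166 + 21700/122273497) - 3175) = 3022*((-18019/1166 + 21700/122273497) - 3175) = 3022*(-2203220840243/142570897502 - 3175) = 3022*(-454865820409093/142570897502) = -687302254638139523/71285448751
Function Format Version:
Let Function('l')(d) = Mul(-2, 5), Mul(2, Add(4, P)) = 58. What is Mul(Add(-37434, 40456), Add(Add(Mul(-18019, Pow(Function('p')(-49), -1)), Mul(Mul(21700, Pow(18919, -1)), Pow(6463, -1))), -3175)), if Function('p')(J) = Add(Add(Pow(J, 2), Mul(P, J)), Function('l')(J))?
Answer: Rational(-687302254638139523, 71285448751) ≈ -9.6416e+6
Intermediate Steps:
P = 25 (P = Add(-4, Mul(Rational(1, 2), 58)) = Add(-4, 29) = 25)
Function('l')(d) = -10
Function('p')(J) = Add(-10, Pow(J, 2), Mul(25, J)) (Function('p')(J) = Add(Add(Pow(J, 2), Mul(25, J)), -10) = Add(-10, Pow(J, 2), Mul(25, J)))
Mul(Add(-37434, 40456), Add(Add(Mul(-18019, Pow(Function('p')(-49), -1)), Mul(Mul(21700, Pow(18919, -1)), Pow(6463, -1))), -3175)) = Mul(Add(-37434, 40456), Add(Add(Mul(-18019, Pow(Add(-10, Pow(-49, 2), Mul(25, -49)), -1)), Mul(Mul(21700, Pow(18919, -1)), Pow(6463, -1))), -3175)) = Mul(3022, Add(Add(Mul(-18019, Pow(Add(-10, 2401, -1225), -1)), Mul(Mul(21700, Rational(1, 18919)), Rational(1, 6463))), -3175)) = Mul(3022, Add(Add(Mul(-18019, Pow(1166, -1)), Mul(Rational(21700, 18919), Rational(1, 6463))), -3175)) = Mul(3022, Add(Add(Mul(-18019, Rational(1, 1166)), Rational(21700, 122273497)), -3175)) = Mul(3022, Add(Add(Rational(-18019, 1166), Rational(21700, 122273497)), -3175)) = Mul(3022, Add(Rational(-2203220840243, 142570897502), -3175)) = Mul(3022, Rational(-454865820409093, 142570897502)) = Rational(-687302254638139523, 71285448751)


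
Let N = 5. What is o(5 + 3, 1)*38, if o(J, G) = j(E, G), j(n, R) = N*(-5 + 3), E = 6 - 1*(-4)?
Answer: -380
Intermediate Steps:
E = 10 (E = 6 + 4 = 10)
j(n, R) = -10 (j(n, R) = 5*(-5 + 3) = 5*(-2) = -10)
o(J, G) = -10
o(5 + 3, 1)*38 = -10*38 = -380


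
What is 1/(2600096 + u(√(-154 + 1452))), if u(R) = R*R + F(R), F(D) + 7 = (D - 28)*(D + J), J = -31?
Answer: 2603553/6778483705471 + 59*√1298/6778483705471 ≈ 3.8440e-7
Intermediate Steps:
F(D) = -7 + (-31 + D)*(-28 + D) (F(D) = -7 + (D - 28)*(D - 31) = -7 + (-28 + D)*(-31 + D) = -7 + (-31 + D)*(-28 + D))
u(R) = 861 - 59*R + 2*R² (u(R) = R*R + (861 + R² - 59*R) = R² + (861 + R² - 59*R) = 861 - 59*R + 2*R²)
1/(2600096 + u(√(-154 + 1452))) = 1/(2600096 + (861 - 59*√(-154 + 1452) + 2*(√(-154 + 1452))²)) = 1/(2600096 + (861 - 59*√1298 + 2*(√1298)²)) = 1/(2600096 + (861 - 59*√1298 + 2*1298)) = 1/(2600096 + (861 - 59*√1298 + 2596)) = 1/(2600096 + (3457 - 59*√1298)) = 1/(2603553 - 59*√1298)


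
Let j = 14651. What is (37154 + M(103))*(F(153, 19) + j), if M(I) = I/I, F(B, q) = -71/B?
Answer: 27761373820/51 ≈ 5.4434e+8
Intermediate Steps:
M(I) = 1
(37154 + M(103))*(F(153, 19) + j) = (37154 + 1)*(-71/153 + 14651) = 37155*(-71*1/153 + 14651) = 37155*(-71/153 + 14651) = 37155*(2241532/153) = 27761373820/51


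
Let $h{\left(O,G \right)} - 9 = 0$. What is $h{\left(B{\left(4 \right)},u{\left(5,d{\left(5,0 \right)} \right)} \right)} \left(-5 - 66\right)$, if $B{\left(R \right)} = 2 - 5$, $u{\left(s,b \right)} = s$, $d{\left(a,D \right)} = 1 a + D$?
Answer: $-639$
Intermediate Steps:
$d{\left(a,D \right)} = D + a$ ($d{\left(a,D \right)} = a + D = D + a$)
$B{\left(R \right)} = -3$ ($B{\left(R \right)} = 2 - 5 = -3$)
$h{\left(O,G \right)} = 9$ ($h{\left(O,G \right)} = 9 + 0 = 9$)
$h{\left(B{\left(4 \right)},u{\left(5,d{\left(5,0 \right)} \right)} \right)} \left(-5 - 66\right) = 9 \left(-5 - 66\right) = 9 \left(-71\right) = -639$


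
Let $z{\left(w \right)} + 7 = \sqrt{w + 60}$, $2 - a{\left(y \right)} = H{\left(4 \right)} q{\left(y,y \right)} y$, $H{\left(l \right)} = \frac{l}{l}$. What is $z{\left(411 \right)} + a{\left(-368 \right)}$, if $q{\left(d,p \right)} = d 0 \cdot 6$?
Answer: $-5 + \sqrt{471} \approx 16.703$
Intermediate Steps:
$q{\left(d,p \right)} = 0$ ($q{\left(d,p \right)} = 0 \cdot 6 = 0$)
$H{\left(l \right)} = 1$
$a{\left(y \right)} = 2$ ($a{\left(y \right)} = 2 - 1 \cdot 0 y = 2 - 0 y = 2 - 0 = 2 + 0 = 2$)
$z{\left(w \right)} = -7 + \sqrt{60 + w}$ ($z{\left(w \right)} = -7 + \sqrt{w + 60} = -7 + \sqrt{60 + w}$)
$z{\left(411 \right)} + a{\left(-368 \right)} = \left(-7 + \sqrt{60 + 411}\right) + 2 = \left(-7 + \sqrt{471}\right) + 2 = -5 + \sqrt{471}$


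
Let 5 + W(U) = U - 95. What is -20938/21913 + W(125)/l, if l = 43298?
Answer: -906025699/948789074 ≈ -0.95493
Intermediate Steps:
W(U) = -100 + U (W(U) = -5 + (U - 95) = -5 + (-95 + U) = -100 + U)
-20938/21913 + W(125)/l = -20938/21913 + (-100 + 125)/43298 = -20938*1/21913 + 25*(1/43298) = -20938/21913 + 25/43298 = -906025699/948789074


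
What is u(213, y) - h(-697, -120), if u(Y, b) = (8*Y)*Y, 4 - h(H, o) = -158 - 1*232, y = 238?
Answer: 362558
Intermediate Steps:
h(H, o) = 394 (h(H, o) = 4 - (-158 - 1*232) = 4 - (-158 - 232) = 4 - 1*(-390) = 4 + 390 = 394)
u(Y, b) = 8*Y²
u(213, y) - h(-697, -120) = 8*213² - 1*394 = 8*45369 - 394 = 362952 - 394 = 362558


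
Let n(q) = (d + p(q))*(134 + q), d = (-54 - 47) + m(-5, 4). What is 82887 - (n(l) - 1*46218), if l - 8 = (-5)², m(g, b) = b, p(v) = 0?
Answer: 145304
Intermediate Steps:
d = -97 (d = (-54 - 47) + 4 = -101 + 4 = -97)
l = 33 (l = 8 + (-5)² = 8 + 25 = 33)
n(q) = -12998 - 97*q (n(q) = (-97 + 0)*(134 + q) = -97*(134 + q) = -12998 - 97*q)
82887 - (n(l) - 1*46218) = 82887 - ((-12998 - 97*33) - 1*46218) = 82887 - ((-12998 - 3201) - 46218) = 82887 - (-16199 - 46218) = 82887 - 1*(-62417) = 82887 + 62417 = 145304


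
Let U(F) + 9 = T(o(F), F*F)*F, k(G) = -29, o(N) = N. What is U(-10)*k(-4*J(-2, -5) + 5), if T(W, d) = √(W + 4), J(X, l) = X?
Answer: 261 + 290*I*√6 ≈ 261.0 + 710.35*I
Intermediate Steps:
T(W, d) = √(4 + W)
U(F) = -9 + F*√(4 + F) (U(F) = -9 + √(4 + F)*F = -9 + F*√(4 + F))
U(-10)*k(-4*J(-2, -5) + 5) = (-9 - 10*√(4 - 10))*(-29) = (-9 - 10*I*√6)*(-29) = 261 + 290*I*√6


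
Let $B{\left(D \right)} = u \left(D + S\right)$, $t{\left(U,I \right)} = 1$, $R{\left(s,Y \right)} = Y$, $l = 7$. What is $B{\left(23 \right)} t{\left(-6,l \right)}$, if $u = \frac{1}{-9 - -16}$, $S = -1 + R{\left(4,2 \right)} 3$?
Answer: $4$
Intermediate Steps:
$S = 5$ ($S = -1 + 2 \cdot 3 = -1 + 6 = 5$)
$u = \frac{1}{7}$ ($u = \frac{1}{-9 + 16} = \frac{1}{7} \approx 0.14286$)
$B{\left(D \right)} = \frac{5}{7} + \frac{D}{7}$ ($B{\left(D \right)} = \frac{D + 5}{7} = \frac{5 + D}{7} = \frac{5}{7} + \frac{D}{7}$)
$B{\left(23 \right)} t{\left(-6,l \right)} = \left(\frac{5}{7} + \frac{1}{7} \cdot 23\right) 1 = \left(\frac{5}{7} + \frac{23}{7}\right) 1 = 4 \cdot 1 = 4$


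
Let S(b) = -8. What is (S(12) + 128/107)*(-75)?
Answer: 54600/107 ≈ 510.28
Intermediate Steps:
(S(12) + 128/107)*(-75) = (-8 + 128/107)*(-75) = -728/107*(-75) = 54600/107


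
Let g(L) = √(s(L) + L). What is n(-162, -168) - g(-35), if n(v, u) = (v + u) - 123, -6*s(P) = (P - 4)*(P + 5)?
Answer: -453 - I*√230 ≈ -453.0 - 15.166*I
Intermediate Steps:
s(P) = -(-4 + P)*(5 + P)/6 (s(P) = -(P - 4)*(P + 5)/6 = -(-4 + P)*(5 + P)/6)
n(v, u) = -123 + u + v (n(v, u) = (u + v) - 123 = -123 + u + v)
g(L) = √(10/3 - L²/6 + 5*L/6) (g(L) = √((10/3 - L/6 - L²/6) + L) = √(10/3 - L²/6 + 5*L/6))
n(-162, -168) - g(-35) = (-123 - 168 - 162) - √(120 - 6*(-35)² + 30*(-35))/6 = -453 - √(120 - 6*1225 - 1050)/6 = -453 - √(120 - 7350 - 1050)/6 = -453 - √(-8280)/6 = -453 - 6*I*√230/6 = -453 - I*√230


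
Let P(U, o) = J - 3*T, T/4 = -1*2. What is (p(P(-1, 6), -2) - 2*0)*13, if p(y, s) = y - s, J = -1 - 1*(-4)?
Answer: 377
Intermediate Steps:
J = 3 (J = -1 + 4 = 3)
T = -8 (T = 4*(-1*2) = 4*(-2) = -8)
P(U, o) = 27 (P(U, o) = 3 - 3*(-8) = 3 + 24 = 27)
(p(P(-1, 6), -2) - 2*0)*13 = ((27 - 1*(-2)) - 2*0)*13 = ((27 + 2) + 0)*13 = (29 + 0)*13 = 29*13 = 377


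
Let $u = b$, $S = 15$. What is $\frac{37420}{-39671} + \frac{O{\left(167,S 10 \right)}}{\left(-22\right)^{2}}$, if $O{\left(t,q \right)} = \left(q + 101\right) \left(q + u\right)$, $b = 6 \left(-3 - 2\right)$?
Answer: $\frac{294194810}{4800191} \approx 61.288$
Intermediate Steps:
$b = -30$ ($b = 6 \left(-5\right) = -30$)
$u = -30$
$O{\left(t,q \right)} = \left(-30 + q\right) \left(101 + q\right)$ ($O{\left(t,q \right)} = \left(q + 101\right) \left(q - 30\right) = \left(101 + q\right) \left(-30 + q\right) = \left(-30 + q\right) \left(101 + q\right)$)
$\frac{37420}{-39671} + \frac{O{\left(167,S 10 \right)}}{\left(-22\right)^{2}} = \frac{37420}{-39671} + \frac{-3030 + \left(15 \cdot 10\right)^{2} + 71 \cdot 15 \cdot 10}{\left(-22\right)^{2}} = 37420 \left(- \frac{1}{39671}\right) + \frac{-3030 + 150^{2} + 71 \cdot 150}{484} = - \frac{37420}{39671} + \left(-3030 + 22500 + 10650\right) \frac{1}{484} = - \frac{37420}{39671} + 30120 \cdot \frac{1}{484} = - \frac{37420}{39671} + \frac{7530}{121} = \frac{294194810}{4800191}$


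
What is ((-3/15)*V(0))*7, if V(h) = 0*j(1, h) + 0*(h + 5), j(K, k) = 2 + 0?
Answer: 0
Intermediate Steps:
j(K, k) = 2
V(h) = 0 (V(h) = 0*2 + 0*(h + 5) = 0 + 0*(5 + h) = 0 + 0 = 0)
((-3/15)*V(0))*7 = (-3/15*0)*7 = (-3*1/15*0)*7 = -1/5*0*7 = 0*7 = 0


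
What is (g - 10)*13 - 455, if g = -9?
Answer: -702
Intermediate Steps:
(g - 10)*13 - 455 = (-9 - 10)*13 - 455 = -19*13 - 455 = -247 - 455 = -702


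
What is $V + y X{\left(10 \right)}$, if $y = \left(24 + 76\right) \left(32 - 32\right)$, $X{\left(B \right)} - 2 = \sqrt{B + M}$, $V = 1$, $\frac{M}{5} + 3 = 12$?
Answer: $1$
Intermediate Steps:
$M = 45$ ($M = -15 + 5 \cdot 12 = -15 + 60 = 45$)
$X{\left(B \right)} = 2 + \sqrt{45 + B}$ ($X{\left(B \right)} = 2 + \sqrt{B + 45} = 2 + \sqrt{45 + B}$)
$y = 0$ ($y = 100 \cdot 0 = 0$)
$V + y X{\left(10 \right)} = 1 + 0 \left(2 + \sqrt{45 + 10}\right) = 1 + 0 \left(2 + \sqrt{55}\right) = 1 + 0 = 1$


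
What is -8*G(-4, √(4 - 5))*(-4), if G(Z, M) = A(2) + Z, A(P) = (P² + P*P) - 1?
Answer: 96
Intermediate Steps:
A(P) = -1 + 2*P² (A(P) = (P² + P²) - 1 = 2*P² - 1 = -1 + 2*P²)
G(Z, M) = 7 + Z (G(Z, M) = (-1 + 2*2²) + Z = (-1 + 2*4) + Z = (-1 + 8) + Z = 7 + Z)
-8*G(-4, √(4 - 5))*(-4) = -8*(7 - 4)*(-4) = -8*3*(-4) = -24*(-4) = 96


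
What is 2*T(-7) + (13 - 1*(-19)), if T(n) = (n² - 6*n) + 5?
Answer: 224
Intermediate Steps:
T(n) = 5 + n² - 6*n
2*T(-7) + (13 - 1*(-19)) = 2*(5 + (-7)² - 6*(-7)) + (13 - 1*(-19)) = 2*(5 + 49 + 42) + (13 + 19) = 2*96 + 32 = 192 + 32 = 224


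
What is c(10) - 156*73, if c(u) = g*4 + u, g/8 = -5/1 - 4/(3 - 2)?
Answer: -11666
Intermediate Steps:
g = -72 (g = 8*(-5/1 - 4/(3 - 2)) = 8*(-5*1 - 4/1) = 8*(-5 - 4*1) = 8*(-5 - 4) = 8*(-9) = -72)
c(u) = -288 + u (c(u) = -72*4 + u = -288 + u)
c(10) - 156*73 = (-288 + 10) - 156*73 = -278 - 11388 = -11666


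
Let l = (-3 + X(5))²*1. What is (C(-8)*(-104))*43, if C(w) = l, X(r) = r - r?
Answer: -40248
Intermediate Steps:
X(r) = 0
l = 9 (l = (-3 + 0)²*1 = (-3)²*1 = 9*1 = 9)
C(w) = 9
(C(-8)*(-104))*43 = (9*(-104))*43 = -936*43 = -40248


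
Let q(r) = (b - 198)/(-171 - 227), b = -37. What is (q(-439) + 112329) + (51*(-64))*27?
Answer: 9632233/398 ≈ 24202.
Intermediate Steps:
q(r) = 235/398 (q(r) = (-37 - 198)/(-171 - 227) = -235/(-398) = -235*(-1/398) = 235/398)
(q(-439) + 112329) + (51*(-64))*27 = (235/398 + 112329) + (51*(-64))*27 = 44707177/398 - 3264*27 = 44707177/398 - 88128 = 9632233/398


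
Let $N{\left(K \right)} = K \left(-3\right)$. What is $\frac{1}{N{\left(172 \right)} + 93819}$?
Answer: $\frac{1}{93303} \approx 1.0718 \cdot 10^{-5}$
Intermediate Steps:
$N{\left(K \right)} = - 3 K$
$\frac{1}{N{\left(172 \right)} + 93819} = \frac{1}{\left(-3\right) 172 + 93819} = \frac{1}{-516 + 93819} = \frac{1}{93303}$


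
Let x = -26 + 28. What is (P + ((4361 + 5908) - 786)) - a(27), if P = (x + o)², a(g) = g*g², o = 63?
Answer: -5975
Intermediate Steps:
x = 2
a(g) = g³
P = 4225 (P = (2 + 63)² = 65² = 4225)
(P + ((4361 + 5908) - 786)) - a(27) = (4225 + ((4361 + 5908) - 786)) - 1*27³ = (4225 + (10269 - 786)) - 1*19683 = (4225 + 9483) - 19683 = 13708 - 19683 = -5975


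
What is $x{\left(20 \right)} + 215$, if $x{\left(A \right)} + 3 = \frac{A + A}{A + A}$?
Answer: $213$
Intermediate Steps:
$x{\left(A \right)} = -2$ ($x{\left(A \right)} = -3 + \frac{A + A}{A + A} = -3 + \frac{2 A}{2 A} = -3 + 2 A \frac{1}{2 A} = -3 + 1 = -2$)
$x{\left(20 \right)} + 215 = -2 + 215 = 213$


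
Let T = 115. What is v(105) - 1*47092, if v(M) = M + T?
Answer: -46872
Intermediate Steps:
v(M) = 115 + M (v(M) = M + 115 = 115 + M)
v(105) - 1*47092 = (115 + 105) - 1*47092 = 220 - 47092 = -46872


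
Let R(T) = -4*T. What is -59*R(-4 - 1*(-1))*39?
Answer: -27612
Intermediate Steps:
-59*R(-4 - 1*(-1))*39 = -(-236)*(-4 - 1*(-1))*39 = -(-236)*(-4 + 1)*39 = -(-236)*(-3)*39 = -59*12*39 = -708*39 = -27612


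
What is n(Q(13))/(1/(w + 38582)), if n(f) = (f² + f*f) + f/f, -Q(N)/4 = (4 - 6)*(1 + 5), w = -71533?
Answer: -151871159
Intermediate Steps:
Q(N) = 48 (Q(N) = -4*(4 - 6)*(1 + 5) = -(-8)*6 = -4*(-12) = 48)
n(f) = 1 + 2*f² (n(f) = (f² + f²) + 1 = 2*f² + 1 = 1 + 2*f²)
n(Q(13))/(1/(w + 38582)) = (1 + 2*48²)/(1/(-71533 + 38582)) = (1 + 2*2304)/(1/(-32951)) = (1 + 4608)/(-1/32951) = 4609*(-32951) = -151871159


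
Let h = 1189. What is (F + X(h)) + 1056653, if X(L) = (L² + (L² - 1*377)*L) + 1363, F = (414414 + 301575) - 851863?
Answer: 1682801879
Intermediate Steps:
F = -135874 (F = 715989 - 851863 = -135874)
X(L) = 1363 + L² + L*(-377 + L²) (X(L) = (L² + (L² - 377)*L) + 1363 = (L² + (-377 + L²)*L) + 1363 = (L² + L*(-377 + L²)) + 1363 = 1363 + L² + L*(-377 + L²))
(F + X(h)) + 1056653 = (-135874 + (1363 + 1189² + 1189³ - 377*1189)) + 1056653 = (-135874 + (1363 + 1413721 + 1680914269 - 448253)) + 1056653 = (-135874 + 1681881100) + 1056653 = 1681745226 + 1056653 = 1682801879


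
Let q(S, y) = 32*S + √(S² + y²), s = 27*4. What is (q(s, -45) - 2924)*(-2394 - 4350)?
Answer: -4376856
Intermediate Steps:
s = 108
q(S, y) = √(S² + y²) + 32*S
(q(s, -45) - 2924)*(-2394 - 4350) = ((√(108² + (-45)²) + 32*108) - 2924)*(-2394 - 4350) = ((√(11664 + 2025) + 3456) - 2924)*(-6744) = ((√13689 + 3456) - 2924)*(-6744) = ((117 + 3456) - 2924)*(-6744) = (3573 - 2924)*(-6744) = 649*(-6744) = -4376856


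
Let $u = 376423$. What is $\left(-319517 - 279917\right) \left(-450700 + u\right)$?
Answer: $44524159218$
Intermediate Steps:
$\left(-319517 - 279917\right) \left(-450700 + u\right) = \left(-319517 - 279917\right) \left(-450700 + 376423\right) = \left(-599434\right) \left(-74277\right) = 44524159218$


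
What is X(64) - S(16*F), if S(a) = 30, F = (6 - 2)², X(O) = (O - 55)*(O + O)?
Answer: 1122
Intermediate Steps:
X(O) = 2*O*(-55 + O) (X(O) = (-55 + O)*(2*O) = 2*O*(-55 + O))
F = 16 (F = 4² = 16)
X(64) - S(16*F) = 2*64*(-55 + 64) - 1*30 = 2*64*9 - 30 = 1152 - 30 = 1122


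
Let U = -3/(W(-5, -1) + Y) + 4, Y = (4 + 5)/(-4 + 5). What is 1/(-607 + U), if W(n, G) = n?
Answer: -4/2415 ≈ -0.0016563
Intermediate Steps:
Y = 9 (Y = 9/1 = 9*1 = 9)
U = 13/4 (U = -3/(-5 + 9) + 4 = -3/4 + 4 = -3*¼ + 4 = -¾ + 4 = 13/4 ≈ 3.2500)
1/(-607 + U) = 1/(-607 + 13/4) = 1/(-2415/4) = -4/2415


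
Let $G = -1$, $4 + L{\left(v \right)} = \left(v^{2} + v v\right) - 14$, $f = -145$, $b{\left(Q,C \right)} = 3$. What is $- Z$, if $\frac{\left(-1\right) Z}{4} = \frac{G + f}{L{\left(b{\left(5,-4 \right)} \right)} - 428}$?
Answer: $\frac{146}{107} \approx 1.3645$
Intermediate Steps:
$L{\left(v \right)} = -18 + 2 v^{2}$ ($L{\left(v \right)} = -4 - \left(14 - v^{2} - v v\right) = -4 + \left(\left(v^{2} + v^{2}\right) - 14\right) = -4 + \left(2 v^{2} - 14\right) = -4 + \left(-14 + 2 v^{2}\right) = -18 + 2 v^{2}$)
$Z = - \frac{146}{107}$ ($Z = - 4 \frac{-1 - 145}{\left(-18 + 2 \cdot 3^{2}\right) - 428} = - 4 \left(- \frac{146}{\left(-18 + 2 \cdot 9\right) - 428}\right) = - 4 \left(- \frac{146}{\left(-18 + 18\right) - 428}\right) = - 4 \left(- \frac{146}{0 - 428}\right) = - 4 \left(- \frac{146}{-428}\right) = - 4 \left(\left(-146\right) \left(- \frac{1}{428}\right)\right) = \left(-4\right) \frac{73}{214} = - \frac{146}{107} \approx -1.3645$)
$- Z = \left(-1\right) \left(- \frac{146}{107}\right) = \frac{146}{107}$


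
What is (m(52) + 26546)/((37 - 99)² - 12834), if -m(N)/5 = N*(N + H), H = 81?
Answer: 4017/4495 ≈ 0.89366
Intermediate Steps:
m(N) = -5*N*(81 + N) (m(N) = -5*N*(N + 81) = -5*N*(81 + N))
(m(52) + 26546)/((37 - 99)² - 12834) = (-5*52*(81 + 52) + 26546)/((37 - 99)² - 12834) = (-5*52*133 + 26546)/((-62)² - 12834) = (-34580 + 26546)/(3844 - 12834) = -8034/(-8990) = -8034*(-1/8990) = 4017/4495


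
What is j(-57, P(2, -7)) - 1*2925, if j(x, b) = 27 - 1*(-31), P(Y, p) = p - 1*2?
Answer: -2867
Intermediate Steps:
P(Y, p) = -2 + p (P(Y, p) = p - 2 = -2 + p)
j(x, b) = 58 (j(x, b) = 27 + 31 = 58)
j(-57, P(2, -7)) - 1*2925 = 58 - 1*2925 = 58 - 2925 = -2867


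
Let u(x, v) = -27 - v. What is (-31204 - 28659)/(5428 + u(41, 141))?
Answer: -59863/5260 ≈ -11.381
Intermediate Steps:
(-31204 - 28659)/(5428 + u(41, 141)) = (-31204 - 28659)/(5428 + (-27 - 1*141)) = -59863/(5428 + (-27 - 141)) = -59863/(5428 - 168) = -59863/5260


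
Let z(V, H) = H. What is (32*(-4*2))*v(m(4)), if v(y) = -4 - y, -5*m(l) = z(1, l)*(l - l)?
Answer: 1024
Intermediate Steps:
m(l) = 0 (m(l) = -l*(l - l)/5 = -l*0/5 = -⅕*0 = 0)
(32*(-4*2))*v(m(4)) = (32*(-4*2))*(-4 - 1*0) = (32*(-8))*(-4 + 0) = -256*(-4) = 1024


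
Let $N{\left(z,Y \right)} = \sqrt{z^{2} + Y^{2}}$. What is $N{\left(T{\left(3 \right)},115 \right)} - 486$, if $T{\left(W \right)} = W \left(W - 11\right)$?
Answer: $-486 + \sqrt{13801} \approx -368.52$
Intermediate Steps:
$T{\left(W \right)} = W \left(-11 + W\right)$
$N{\left(z,Y \right)} = \sqrt{Y^{2} + z^{2}}$
$N{\left(T{\left(3 \right)},115 \right)} - 486 = \sqrt{115^{2} + \left(3 \left(-11 + 3\right)\right)^{2}} - 486 = \sqrt{13225 + \left(3 \left(-8\right)\right)^{2}} - 486 = \sqrt{13225 + \left(-24\right)^{2}} - 486 = \sqrt{13225 + 576} - 486 = \sqrt{13801} - 486 = -486 + \sqrt{13801}$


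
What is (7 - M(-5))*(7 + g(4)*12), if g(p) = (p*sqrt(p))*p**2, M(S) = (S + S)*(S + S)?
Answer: -143499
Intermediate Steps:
M(S) = 4*S**2 (M(S) = (2*S)*(2*S) = 4*S**2)
g(p) = p**(7/2) (g(p) = p**(3/2)*p**2 = p**(7/2))
(7 - M(-5))*(7 + g(4)*12) = (7 - 4*(-5)**2)*(7 + 4**(7/2)*12) = (7 - 4*25)*(7 + 128*12) = (7 - 1*100)*(7 + 1536) = (7 - 100)*1543 = -93*1543 = -143499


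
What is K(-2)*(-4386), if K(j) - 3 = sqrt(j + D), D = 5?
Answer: -13158 - 4386*sqrt(3) ≈ -20755.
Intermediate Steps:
K(j) = 3 + sqrt(5 + j) (K(j) = 3 + sqrt(j + 5) = 3 + sqrt(5 + j))
K(-2)*(-4386) = (3 + sqrt(5 - 2))*(-4386) = (3 + sqrt(3))*(-4386) = -13158 - 4386*sqrt(3)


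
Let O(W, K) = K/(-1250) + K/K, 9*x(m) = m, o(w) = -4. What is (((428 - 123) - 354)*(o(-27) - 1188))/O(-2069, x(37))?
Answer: 657090000/11213 ≈ 58601.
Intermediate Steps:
x(m) = m/9
O(W, K) = 1 - K/1250 (O(W, K) = K*(-1/1250) + 1 = -K/1250 + 1 = 1 - K/1250)
(((428 - 123) - 354)*(o(-27) - 1188))/O(-2069, x(37)) = (((428 - 123) - 354)*(-4 - 1188))/(1 - 37/11250) = ((305 - 354)*(-1192))/(1 - 1/1250*37/9) = (-49*(-1192))/(1 - 37/11250) = 58408/(11213/11250) = 58408*(11250/11213) = 657090000/11213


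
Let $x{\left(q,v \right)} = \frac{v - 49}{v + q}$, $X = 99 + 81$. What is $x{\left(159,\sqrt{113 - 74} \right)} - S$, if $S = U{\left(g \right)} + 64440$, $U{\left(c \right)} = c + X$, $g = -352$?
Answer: $- \frac{270376781}{4207} + \frac{104 \sqrt{39}}{12621} \approx -64268.0$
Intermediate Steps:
$X = 180$
$U{\left(c \right)} = 180 + c$ ($U{\left(c \right)} = c + 180 = 180 + c$)
$S = 64268$ ($S = \left(180 - 352\right) + 64440 = -172 + 64440 = 64268$)
$x{\left(q,v \right)} = \frac{-49 + v}{q + v}$
$x{\left(159,\sqrt{113 - 74} \right)} - S = \frac{-49 + \sqrt{113 - 74}}{159 + \sqrt{113 - 74}} - 64268 = \frac{-49 + \sqrt{39}}{159 + \sqrt{39}} - 64268 = -64268 + \frac{-49 + \sqrt{39}}{159 + \sqrt{39}}$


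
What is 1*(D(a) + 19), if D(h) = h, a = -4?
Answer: 15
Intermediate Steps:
1*(D(a) + 19) = 1*(-4 + 19) = 1*15 = 15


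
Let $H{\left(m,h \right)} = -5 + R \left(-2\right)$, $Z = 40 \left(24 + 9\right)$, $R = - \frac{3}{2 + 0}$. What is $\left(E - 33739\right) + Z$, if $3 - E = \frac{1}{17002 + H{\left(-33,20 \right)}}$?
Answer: $- \frac{551072001}{17000} \approx -32416.0$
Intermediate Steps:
$R = - \frac{3}{2} \approx -1.5$
$Z = 1320$ ($Z = 40 \cdot 33 = 1320$)
$H{\left(m,h \right)} = -2$ ($H{\left(m,h \right)} = -5 - -3 = -5 + 3 = -2$)
$E = \frac{50999}{17000}$ ($E = 3 - \frac{1}{17002 - 2} = 3 - \frac{1}{17000} = \frac{50999}{17000} \approx 2.9999$)
$\left(E - 33739\right) + Z = \left(\frac{50999}{17000} - 33739\right) + 1320 = - \frac{573512001}{17000} + 1320 = - \frac{551072001}{17000}$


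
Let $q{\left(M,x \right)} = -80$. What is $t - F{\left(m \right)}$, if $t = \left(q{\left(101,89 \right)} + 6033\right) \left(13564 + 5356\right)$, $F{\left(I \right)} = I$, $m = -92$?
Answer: $112630852$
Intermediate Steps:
$t = 112630760$ ($t = \left(-80 + 6033\right) \left(13564 + 5356\right) = 5953 \cdot 18920 = 112630760$)
$t - F{\left(m \right)} = 112630760 - -92 = 112630760 + 92 = 112630852$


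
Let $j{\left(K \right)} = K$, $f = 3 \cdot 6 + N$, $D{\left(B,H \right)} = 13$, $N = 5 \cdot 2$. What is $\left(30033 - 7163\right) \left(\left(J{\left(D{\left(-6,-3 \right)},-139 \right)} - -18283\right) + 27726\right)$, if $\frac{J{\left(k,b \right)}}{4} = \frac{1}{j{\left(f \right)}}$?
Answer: $\frac{7365603680}{7} \approx 1.0522 \cdot 10^{9}$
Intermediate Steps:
$N = 10$
$f = 28$ ($f = 3 \cdot 6 + 10 = 18 + 10 = 28$)
$J{\left(k,b \right)} = \frac{1}{7}$ ($J{\left(k,b \right)} = \frac{4}{28} = 4 \cdot \frac{1}{28} = \frac{1}{7}$)
$\left(30033 - 7163\right) \left(\left(J{\left(D{\left(-6,-3 \right)},-139 \right)} - -18283\right) + 27726\right) = \left(30033 - 7163\right) \left(\left(\frac{1}{7} - -18283\right) + 27726\right) = 22870 \left(\left(\frac{1}{7} + 18283\right) + 27726\right) = 22870 \left(\frac{127982}{7} + 27726\right) = 22870 \cdot \frac{322064}{7} = \frac{7365603680}{7}$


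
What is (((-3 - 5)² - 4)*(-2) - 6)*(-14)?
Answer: 1764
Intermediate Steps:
(((-3 - 5)² - 4)*(-2) - 6)*(-14) = (((-8)² - 4)*(-2) - 6)*(-14) = ((64 - 4)*(-2) - 6)*(-14) = (60*(-2) - 6)*(-14) = (-120 - 6)*(-14) = -126*(-14) = 1764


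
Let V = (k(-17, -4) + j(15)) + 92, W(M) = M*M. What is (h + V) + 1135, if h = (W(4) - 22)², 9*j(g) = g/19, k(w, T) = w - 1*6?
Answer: 70685/57 ≈ 1240.1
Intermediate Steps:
k(w, T) = -6 + w (k(w, T) = w - 6 = -6 + w)
j(g) = g/171 (j(g) = (g/19)/9 = g/171)
W(M) = M²
V = 3938/57 (V = ((-6 - 17) + (1/171)*15) + 92 = (-23 + 5/57) + 92 = -1306/57 + 92 = 3938/57 ≈ 69.088)
h = 36 (h = (4² - 22)² = (16 - 22)² = (-6)² = 36)
(h + V) + 1135 = (36 + 3938/57) + 1135 = 5990/57 + 1135 = 70685/57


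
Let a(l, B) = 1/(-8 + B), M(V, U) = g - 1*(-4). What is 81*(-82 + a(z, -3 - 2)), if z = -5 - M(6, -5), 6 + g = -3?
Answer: -86427/13 ≈ -6648.2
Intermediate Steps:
g = -9 (g = -6 - 3 = -9)
M(V, U) = -5 (M(V, U) = -9 - 1*(-4) = -9 + 4 = -5)
z = 0 (z = -5 - 1*(-5) = -5 + 5 = 0)
81*(-82 + a(z, -3 - 2)) = 81*(-82 + 1/(-8 + (-3 - 2))) = 81*(-82 + 1/(-8 - 5)) = 81*(-82 + 1/(-13)) = 81*(-82 - 1/13) = 81*(-1067/13) = -86427/13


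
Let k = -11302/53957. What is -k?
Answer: 11302/53957 ≈ 0.20946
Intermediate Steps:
k = -11302/53957 (k = -11302*1/53957 = -11302/53957 ≈ -0.20946)
-k = -1*(-11302/53957) = 11302/53957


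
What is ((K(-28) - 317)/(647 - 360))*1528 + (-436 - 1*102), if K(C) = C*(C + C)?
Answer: 1757122/287 ≈ 6122.4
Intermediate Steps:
K(C) = 2*C**2 (K(C) = C*(2*C) = 2*C**2)
((K(-28) - 317)/(647 - 360))*1528 + (-436 - 1*102) = ((2*(-28)**2 - 317)/(647 - 360))*1528 + (-436 - 1*102) = ((2*784 - 317)/287)*1528 + (-436 - 102) = ((1568 - 317)*(1/287))*1528 - 538 = (1251*(1/287))*1528 - 538 = (1251/287)*1528 - 538 = 1911528/287 - 538 = 1757122/287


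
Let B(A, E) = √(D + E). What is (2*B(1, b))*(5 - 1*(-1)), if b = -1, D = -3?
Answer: 24*I ≈ 24.0*I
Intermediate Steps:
B(A, E) = √(-3 + E)
(2*B(1, b))*(5 - 1*(-1)) = (2*√(-3 - 1))*(5 - 1*(-1)) = (2*√(-4))*(5 + 1) = (2*(2*I))*6 = (4*I)*6 = 24*I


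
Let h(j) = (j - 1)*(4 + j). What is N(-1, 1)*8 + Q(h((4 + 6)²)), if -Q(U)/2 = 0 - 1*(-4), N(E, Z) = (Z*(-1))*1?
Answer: -16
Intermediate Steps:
N(E, Z) = -Z (N(E, Z) = -Z*1 = -Z)
h(j) = (-1 + j)*(4 + j)
Q(U) = -8 (Q(U) = -2*(0 - 1*(-4)) = -2*(0 + 4) = -2*4 = -8)
N(-1, 1)*8 + Q(h((4 + 6)²)) = -1*1*8 - 8 = -1*8 - 8 = -8 - 8 = -16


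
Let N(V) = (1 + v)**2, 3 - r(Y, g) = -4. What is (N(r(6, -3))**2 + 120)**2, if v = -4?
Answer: 40401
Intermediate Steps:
r(Y, g) = 7 (r(Y, g) = 3 - 1*(-4) = 3 + 4 = 7)
N(V) = 9 (N(V) = (1 - 4)**2 = (-3)**2 = 9)
(N(r(6, -3))**2 + 120)**2 = (9**2 + 120)**2 = (81 + 120)**2 = 201**2 = 40401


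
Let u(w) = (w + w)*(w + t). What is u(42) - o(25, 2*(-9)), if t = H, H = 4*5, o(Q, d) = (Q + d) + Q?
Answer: 5176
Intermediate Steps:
o(Q, d) = d + 2*Q
H = 20
t = 20
u(w) = 2*w*(20 + w) (u(w) = (w + w)*(w + 20) = (2*w)*(20 + w) = 2*w*(20 + w))
u(42) - o(25, 2*(-9)) = 2*42*(20 + 42) - (2*(-9) + 2*25) = 2*42*62 - (-18 + 50) = 5208 - 1*32 = 5208 - 32 = 5176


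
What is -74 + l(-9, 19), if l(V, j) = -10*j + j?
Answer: -245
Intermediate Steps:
l(V, j) = -9*j
-74 + l(-9, 19) = -74 - 9*19 = -74 - 171 = -245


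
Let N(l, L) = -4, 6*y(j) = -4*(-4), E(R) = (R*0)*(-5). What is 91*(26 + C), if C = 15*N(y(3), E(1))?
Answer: -3094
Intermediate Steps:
E(R) = 0 (E(R) = 0*(-5) = 0)
y(j) = 8/3 (y(j) = (-4*(-4))/6 = (1/6)*16 = 8/3)
C = -60 (C = 15*(-4) = -60)
91*(26 + C) = 91*(26 - 60) = 91*(-34) = -3094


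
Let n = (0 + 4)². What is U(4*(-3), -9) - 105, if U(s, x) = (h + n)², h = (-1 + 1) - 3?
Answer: 64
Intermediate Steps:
h = -3 (h = 0 - 3 = -3)
n = 16 (n = 4² = 16)
U(s, x) = 169 (U(s, x) = (-3 + 16)² = 13² = 169)
U(4*(-3), -9) - 105 = 169 - 105 = 64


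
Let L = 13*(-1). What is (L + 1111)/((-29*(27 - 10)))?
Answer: -1098/493 ≈ -2.2272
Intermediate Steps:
L = -13
(L + 1111)/((-29*(27 - 10))) = (-13 + 1111)/((-29*(27 - 10))) = 1098/((-29*17)) = 1098/(-493) = 1098*(-1/493) = -1098/493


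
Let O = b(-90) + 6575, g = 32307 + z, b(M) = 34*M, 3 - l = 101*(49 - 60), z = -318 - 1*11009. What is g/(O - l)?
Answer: 20980/2401 ≈ 8.7380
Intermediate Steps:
z = -11327 (z = -318 - 11009 = -11327)
l = 1114 (l = 3 - 101*(49 - 60) = 3 - 101*(-11) = 3 - 1*(-1111) = 3 + 1111 = 1114)
g = 20980 (g = 32307 - 11327 = 20980)
O = 3515 (O = 34*(-90) + 6575 = -3060 + 6575 = 3515)
g/(O - l) = 20980/(3515 - 1*1114) = 20980/(3515 - 1114) = 20980/2401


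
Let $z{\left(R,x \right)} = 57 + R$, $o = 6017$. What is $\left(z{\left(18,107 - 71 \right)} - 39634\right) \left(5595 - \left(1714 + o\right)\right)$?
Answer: $84498024$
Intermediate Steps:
$\left(z{\left(18,107 - 71 \right)} - 39634\right) \left(5595 - \left(1714 + o\right)\right) = \left(\left(57 + 18\right) - 39634\right) \left(5595 - 7731\right) = \left(75 - 39634\right) \left(5595 - 7731\right) = - 39559 \left(5595 - 7731\right) = \left(-39559\right) \left(-2136\right) = 84498024$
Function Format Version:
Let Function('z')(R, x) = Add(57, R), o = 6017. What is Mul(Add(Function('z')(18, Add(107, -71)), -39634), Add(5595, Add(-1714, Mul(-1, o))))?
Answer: 84498024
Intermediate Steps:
Mul(Add(Function('z')(18, Add(107, -71)), -39634), Add(5595, Add(-1714, Mul(-1, o)))) = Mul(Add(Add(57, 18), -39634), Add(5595, Add(-1714, Mul(-1, 6017)))) = Mul(Add(75, -39634), Add(5595, Add(-1714, -6017))) = Mul(-39559, Add(5595, -7731)) = Mul(-39559, -2136) = 84498024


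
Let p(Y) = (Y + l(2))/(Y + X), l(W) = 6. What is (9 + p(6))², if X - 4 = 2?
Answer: 100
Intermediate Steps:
X = 6 (X = 4 + 2 = 6)
p(Y) = 1 (p(Y) = (Y + 6)/(Y + 6) = (6 + Y)/(6 + Y) = 1)
(9 + p(6))² = (9 + 1)² = 10² = 100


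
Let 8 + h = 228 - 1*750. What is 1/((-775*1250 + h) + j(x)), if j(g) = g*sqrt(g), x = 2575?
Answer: -193856/184485971805 - 515*sqrt(103)/36897194361 ≈ -1.1924e-6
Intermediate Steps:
h = -530 (h = -8 + (228 - 1*750) = -8 + (228 - 750) = -8 - 522 = -530)
j(g) = g**(3/2)
1/((-775*1250 + h) + j(x)) = 1/((-775*1250 - 530) + 2575**(3/2)) = 1/((-968750 - 530) + 12875*sqrt(103)) = 1/(-969280 + 12875*sqrt(103))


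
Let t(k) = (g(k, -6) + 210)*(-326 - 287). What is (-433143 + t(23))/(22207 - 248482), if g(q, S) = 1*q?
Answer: 575972/226275 ≈ 2.5455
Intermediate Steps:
g(q, S) = q
t(k) = -128730 - 613*k (t(k) = (k + 210)*(-326 - 287) = (210 + k)*(-613) = -128730 - 613*k)
(-433143 + t(23))/(22207 - 248482) = (-433143 + (-128730 - 613*23))/(22207 - 248482) = (-433143 + (-128730 - 14099))/(-226275) = (-433143 - 142829)*(-1/226275) = -575972*(-1/226275) = 575972/226275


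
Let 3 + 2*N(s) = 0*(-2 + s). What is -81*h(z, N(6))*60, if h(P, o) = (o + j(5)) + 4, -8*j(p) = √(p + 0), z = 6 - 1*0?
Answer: -12150 + 1215*√5/2 ≈ -10792.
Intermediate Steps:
z = 6 (z = 6 + 0 = 6)
j(p) = -√p/8 (j(p) = -√(p + 0)/8 = -√p/8)
N(s) = -3/2 (N(s) = -3/2 + (0*(-2 + s))/2 = -3/2 + (½)*0 = -3/2 + 0 = -3/2)
h(P, o) = 4 + o - √5/8 (h(P, o) = (o - √5/8) + 4 = 4 + o - √5/8)
-81*h(z, N(6))*60 = -81*(4 - 3/2 - √5/8)*60 = -81*(5/2 - √5/8)*60 = (-405/2 + 81*√5/8)*60 = -12150 + 1215*√5/2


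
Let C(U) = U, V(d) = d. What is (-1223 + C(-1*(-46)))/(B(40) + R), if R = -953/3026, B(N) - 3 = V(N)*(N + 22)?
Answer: -3561602/7512605 ≈ -0.47408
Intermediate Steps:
B(N) = 3 + N*(22 + N) (B(N) = 3 + N*(N + 22) = 3 + N*(22 + N))
R = -953/3026 (R = -953*1/3026 = -953/3026 ≈ -0.31494)
(-1223 + C(-1*(-46)))/(B(40) + R) = (-1223 - 1*(-46))/((3 + 40**2 + 22*40) - 953/3026) = (-1223 + 46)/((3 + 1600 + 880) - 953/3026) = -1177/(2483 - 953/3026) = -1177/7512605/3026 = -1177*3026/7512605 = -3561602/7512605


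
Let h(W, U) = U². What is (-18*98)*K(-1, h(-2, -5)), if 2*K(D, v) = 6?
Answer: -5292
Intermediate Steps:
K(D, v) = 3 (K(D, v) = (½)*6 = 3)
(-18*98)*K(-1, h(-2, -5)) = -18*98*3 = -1764*3 = -5292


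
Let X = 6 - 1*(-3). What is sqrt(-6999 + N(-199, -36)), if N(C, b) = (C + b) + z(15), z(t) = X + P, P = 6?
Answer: I*sqrt(7219) ≈ 84.965*I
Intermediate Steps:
X = 9 (X = 6 + 3 = 9)
z(t) = 15 (z(t) = 9 + 6 = 15)
N(C, b) = 15 + C + b (N(C, b) = (C + b) + 15 = 15 + C + b)
sqrt(-6999 + N(-199, -36)) = sqrt(-6999 + (15 - 199 - 36)) = sqrt(-6999 - 220) = sqrt(-7219) = I*sqrt(7219)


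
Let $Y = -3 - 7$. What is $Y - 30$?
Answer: $-40$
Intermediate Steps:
$Y = -10$ ($Y = -3 - 7 = -10$)
$Y - 30 = -10 - 30 = -40$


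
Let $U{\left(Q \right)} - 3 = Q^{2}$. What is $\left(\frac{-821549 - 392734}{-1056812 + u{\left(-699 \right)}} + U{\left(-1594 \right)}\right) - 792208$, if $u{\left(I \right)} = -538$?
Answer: $\frac{1661200541}{950} \approx 1.7486 \cdot 10^{6}$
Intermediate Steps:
$U{\left(Q \right)} = 3 + Q^{2}$
$\left(\frac{-821549 - 392734}{-1056812 + u{\left(-699 \right)}} + U{\left(-1594 \right)}\right) - 792208 = \left(\frac{-821549 - 392734}{-1056812 - 538} + \left(3 + \left(-1594\right)^{2}\right)\right) - 792208 = \left(- \frac{1214283}{-1057350} + \left(3 + 2540836\right)\right) - 792208 = \left(\left(-1214283\right) \left(- \frac{1}{1057350}\right) + 2540839\right) - 792208 = \left(\frac{1091}{950} + 2540839\right) - 792208 = \frac{2413798141}{950} - 792208 = \frac{1661200541}{950}$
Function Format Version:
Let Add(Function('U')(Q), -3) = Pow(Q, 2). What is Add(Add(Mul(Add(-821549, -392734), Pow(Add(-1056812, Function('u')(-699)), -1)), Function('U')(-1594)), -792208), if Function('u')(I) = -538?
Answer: Rational(1661200541, 950) ≈ 1.7486e+6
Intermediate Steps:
Function('U')(Q) = Add(3, Pow(Q, 2))
Add(Add(Mul(Add(-821549, -392734), Pow(Add(-1056812, Function('u')(-699)), -1)), Function('U')(-1594)), -792208) = Add(Add(Mul(Add(-821549, -392734), Pow(Add(-1056812, -538), -1)), Add(3, Pow(-1594, 2))), -792208) = Add(Add(Mul(-1214283, Pow(-1057350, -1)), Add(3, 2540836)), -792208) = Add(Add(Mul(-1214283, Rational(-1, 1057350)), 2540839), -792208) = Add(Add(Rational(1091, 950), 2540839), -792208) = Add(Rational(2413798141, 950), -792208) = Rational(1661200541, 950)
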